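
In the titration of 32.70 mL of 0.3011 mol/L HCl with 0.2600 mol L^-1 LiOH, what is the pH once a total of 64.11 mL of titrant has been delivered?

12.85

n(acid) = 0.3011 x 0.03270 = 0.009846 mol; n(LiOH) added = 0.2600 x 0.06411 = 0.01667 mol.
Base is in excess by 0.01667 - 0.009846 = 0.006823 mol in a total volume of 0.09681 L.
[OH^-] = 0.006823/0.09681 = 0.07047 M, so pOH = 1.15 and pH = 14.00 - 1.15 = 12.85.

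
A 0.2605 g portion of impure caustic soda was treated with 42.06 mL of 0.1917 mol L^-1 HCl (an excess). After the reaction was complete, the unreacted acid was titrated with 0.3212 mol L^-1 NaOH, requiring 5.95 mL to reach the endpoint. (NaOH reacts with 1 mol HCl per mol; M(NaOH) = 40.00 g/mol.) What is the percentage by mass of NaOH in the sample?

94.5%

Total n(HCl) added = 0.1917 x 0.04206 = 0.008063 mol.
n(NaOH) used = 0.3212 x 0.005950 = 0.001911 mol, which equals the excess n(HCl).
So n(HCl) consumed by the sample = 0.008063 - 0.001911 = 0.006152 mol.
n(NaOH) = 0.006152 / 1 = 0.006152 mol.
mass NaOH = 0.006152 x 40.00 = 0.2461 g, so %NaOH = 0.2461/0.2605 x 100 = 94.5%.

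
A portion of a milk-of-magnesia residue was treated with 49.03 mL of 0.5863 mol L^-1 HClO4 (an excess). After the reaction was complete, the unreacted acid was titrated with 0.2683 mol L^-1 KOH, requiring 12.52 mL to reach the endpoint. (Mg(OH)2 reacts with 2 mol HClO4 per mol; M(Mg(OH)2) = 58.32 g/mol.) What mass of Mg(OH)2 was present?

Total n(HClO4) added = 0.5863 x 0.04903 = 0.02875 mol.
n(KOH) used = 0.2683 x 0.01252 = 0.003359 mol, which equals the excess n(HClO4).
So n(HClO4) consumed by the sample = 0.02875 - 0.003359 = 0.02539 mol.
n(Mg(OH)2) = 0.02539 / 2 = 0.01269 mol.
mass = 0.01269 mol x 58.32 g/mol = 0.740 g.

0.740 g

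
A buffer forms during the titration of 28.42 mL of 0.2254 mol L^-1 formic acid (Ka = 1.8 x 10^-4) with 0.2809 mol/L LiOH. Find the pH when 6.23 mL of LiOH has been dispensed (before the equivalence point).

Initial n(HCOOH) = 0.2254 x 0.02842 = 0.006406 mol.
n(LiOH) added = 0.2809 x 0.006230 = 0.001750 mol, converting that many moles of HCOOH to HCOO-.
Remaining n(HCOOH) = 0.004656 mol; n(HCOO-) = 0.001750 mol.
By Henderson-Hasselbalch, pH = pKa + log([A^-]/[HA]) = 3.74 + log(0.001750/0.004656) = 3.74 + (-0.42) = 3.32.

3.32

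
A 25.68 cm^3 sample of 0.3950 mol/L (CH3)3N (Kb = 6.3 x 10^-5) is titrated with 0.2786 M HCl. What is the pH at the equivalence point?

n((CH3)3N) = 0.3950 x 0.02568 = 0.01014 mol; V(HCl) at equivalence = 0.01014/0.2786 = 0.03641 L.
At equivalence the base is fully converted to (CH3)3NH+; total volume = 0.06209 L, so [(CH3)3NH+] = 0.01014/0.06209 = 0.1634 M.
Ka((CH3)3NH+) = Kw/Kb = 1.0e-14 / 6.3 x 10^-5 = 1.59e-10.
[H^+] = sqrt(Ka x [(CH3)3NH+]) = sqrt(1.59e-10 x 0.1634) = 5.09e-6 M.
pH = -log(5.09e-6) = 5.29.

5.29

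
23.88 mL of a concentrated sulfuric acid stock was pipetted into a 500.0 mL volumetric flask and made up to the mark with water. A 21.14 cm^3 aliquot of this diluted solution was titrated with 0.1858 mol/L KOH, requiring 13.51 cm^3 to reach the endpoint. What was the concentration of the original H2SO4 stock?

n(KOH) = 0.1858 x 0.01351 = 0.002510 mol.
n(H2SO4) in the aliquot = 0.002510 x 1/2 = 0.001255 mol.
[diluted H2SO4] = 0.001255 / 0.02114 = 0.05937 M.
Dilution factor = 500.0/23.88 = 20.94, so [stock] = 0.05937 x 20.94 = 1.24 M.

1.24 M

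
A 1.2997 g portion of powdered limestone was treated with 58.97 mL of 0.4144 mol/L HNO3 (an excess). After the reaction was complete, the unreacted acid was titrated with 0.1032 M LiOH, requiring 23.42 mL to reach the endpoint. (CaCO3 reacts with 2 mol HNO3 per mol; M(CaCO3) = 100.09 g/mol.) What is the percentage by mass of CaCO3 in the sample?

84.8%

Total n(HNO3) added = 0.4144 x 0.05897 = 0.02444 mol.
n(LiOH) used = 0.1032 x 0.02342 = 0.002417 mol, which equals the excess n(HNO3).
So n(HNO3) consumed by the sample = 0.02444 - 0.002417 = 0.02202 mol.
n(CaCO3) = 0.02202 / 2 = 0.01101 mol.
mass CaCO3 = 0.01101 x 100.09 = 1.102 g, so %CaCO3 = 1.102/1.2997 x 100 = 84.8%.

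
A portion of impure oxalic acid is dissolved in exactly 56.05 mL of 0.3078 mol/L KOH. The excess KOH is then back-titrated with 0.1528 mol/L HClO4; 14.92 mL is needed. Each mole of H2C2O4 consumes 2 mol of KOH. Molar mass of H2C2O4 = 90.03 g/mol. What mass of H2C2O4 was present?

0.674 g

Total n(KOH) added = 0.3078 x 0.05605 = 0.01725 mol.
n(HClO4) used = 0.1528 x 0.01492 = 0.002280 mol, which equals the excess n(KOH).
So n(KOH) consumed by the sample = 0.01725 - 0.002280 = 0.01497 mol.
n(H2C2O4) = 0.01497 / 2 = 0.007486 mol.
mass = 0.007486 mol x 90.03 g/mol = 0.674 g.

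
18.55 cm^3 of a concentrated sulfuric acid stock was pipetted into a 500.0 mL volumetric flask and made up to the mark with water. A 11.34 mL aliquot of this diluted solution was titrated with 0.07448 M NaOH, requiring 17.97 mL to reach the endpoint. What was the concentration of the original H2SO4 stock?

1.59 M

n(NaOH) = 0.07448 x 0.01797 = 0.001338 mol.
n(H2SO4) in the aliquot = 0.001338 x 1/2 = 0.0006692 mol.
[diluted H2SO4] = 0.0006692 / 0.01134 = 0.05901 M.
Dilution factor = 500.0/18.55 = 26.95, so [stock] = 0.05901 x 26.95 = 1.59 M.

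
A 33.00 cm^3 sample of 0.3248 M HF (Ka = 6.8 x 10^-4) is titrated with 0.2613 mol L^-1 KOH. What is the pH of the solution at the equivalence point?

8.16

n(HF) = 0.3248 x 0.03300 = 0.01072 mol; V(KOH) at equivalence = 0.01072/0.2613 = 0.04102 L.
At equivalence all the acid is converted to F-; total volume = 0.03300 + 0.04102 = 0.07402 L, so [F-] = 0.01072/0.07402 = 0.1448 M.
Kb = Kw/Ka = 1.0e-14 / 6.8 x 10^-4 = 1.47e-11.
[OH^-] = sqrt(Kb x [F-]) = sqrt(1.47e-11 x 0.1448) = 1.46e-6 M.
pOH = 5.84, so pH = 14.00 - 5.84 = 8.16.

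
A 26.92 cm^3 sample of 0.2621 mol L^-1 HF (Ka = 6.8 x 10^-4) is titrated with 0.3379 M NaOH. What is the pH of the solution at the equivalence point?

n(HF) = 0.2621 x 0.02692 = 0.007056 mol; V(NaOH) at equivalence = 0.007056/0.3379 = 0.02088 L.
At equivalence all the acid is converted to F-; total volume = 0.02692 + 0.02088 = 0.04780 L, so [F-] = 0.007056/0.04780 = 0.1476 M.
Kb = Kw/Ka = 1.0e-14 / 6.8 x 10^-4 = 1.47e-11.
[OH^-] = sqrt(Kb x [F-]) = sqrt(1.47e-11 x 0.1476) = 1.47e-6 M.
pOH = 5.83, so pH = 14.00 - 5.83 = 8.17.

8.17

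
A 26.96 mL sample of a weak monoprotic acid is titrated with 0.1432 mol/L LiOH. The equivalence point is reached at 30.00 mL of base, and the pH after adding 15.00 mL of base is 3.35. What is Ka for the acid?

4.5 x 10^-4

15.00 mL is half of the equivalence volume, so this is the half-equivalence point where [HA] = [A^-].
At half-equivalence pH = pKa, so pKa = 3.35.
Ka = 10^(-3.35) = 4.5 x 10^-4.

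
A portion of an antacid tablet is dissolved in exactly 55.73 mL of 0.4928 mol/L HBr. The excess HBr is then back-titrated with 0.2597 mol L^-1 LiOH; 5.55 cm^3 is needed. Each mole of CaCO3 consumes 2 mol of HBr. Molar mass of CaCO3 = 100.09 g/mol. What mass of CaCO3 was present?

Total n(HBr) added = 0.4928 x 0.05573 = 0.02746 mol.
n(LiOH) used = 0.2597 x 0.005550 = 0.001441 mol, which equals the excess n(HBr).
So n(HBr) consumed by the sample = 0.02746 - 0.001441 = 0.02602 mol.
n(CaCO3) = 0.02602 / 2 = 0.01301 mol.
mass = 0.01301 mol x 100.09 g/mol = 1.30 g.

1.30 g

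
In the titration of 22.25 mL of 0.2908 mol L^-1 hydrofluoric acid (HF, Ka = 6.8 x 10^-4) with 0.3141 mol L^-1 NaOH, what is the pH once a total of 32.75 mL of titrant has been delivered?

12.84

n(acid) = 0.2908 x 0.02225 = 0.006470 mol; n(NaOH) added = 0.3141 x 0.03275 = 0.01029 mol.
Base is in excess by 0.01029 - 0.006470 = 0.003816 mol in a total volume of 0.05500 L.
[OH^-] = 0.003816/0.05500 = 0.06939 M, so pOH = 1.16 and pH = 14.00 - 1.16 = 12.84.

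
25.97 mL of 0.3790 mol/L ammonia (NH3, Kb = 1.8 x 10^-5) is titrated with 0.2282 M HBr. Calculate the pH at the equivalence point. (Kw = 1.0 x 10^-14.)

n(NH3) = 0.3790 x 0.02597 = 0.009843 mol; V(HBr) at equivalence = 0.009843/0.2282 = 0.04313 L.
At equivalence the base is fully converted to NH4+; total volume = 0.06910 L, so [NH4+] = 0.009843/0.06910 = 0.1424 M.
Ka(NH4+) = Kw/Kb = 1.0e-14 / 1.8 x 10^-5 = 5.56e-10.
[H^+] = sqrt(Ka x [NH4+]) = sqrt(5.56e-10 x 0.1424) = 8.90e-6 M.
pH = -log(8.90e-6) = 5.05.

5.05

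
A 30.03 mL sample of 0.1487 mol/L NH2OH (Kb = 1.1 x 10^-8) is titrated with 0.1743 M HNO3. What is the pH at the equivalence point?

3.57

n(NH2OH) = 0.1487 x 0.03003 = 0.004465 mol; V(HNO3) at equivalence = 0.004465/0.1743 = 0.02562 L.
At equivalence the base is fully converted to NH3OH+; total volume = 0.05565 L, so [NH3OH+] = 0.004465/0.05565 = 0.08024 M.
Ka(NH3OH+) = Kw/Kb = 1.0e-14 / 1.1 x 10^-8 = 9.09e-7.
[H^+] = sqrt(Ka x [NH3OH+]) = sqrt(9.09e-7 x 0.08024) = 0.000270 M.
pH = -log(0.000270) = 3.57.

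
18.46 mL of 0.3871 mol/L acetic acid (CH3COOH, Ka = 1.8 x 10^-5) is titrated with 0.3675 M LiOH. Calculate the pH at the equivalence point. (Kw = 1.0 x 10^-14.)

9.01

n(CH3COOH) = 0.3871 x 0.01846 = 0.007146 mol; V(LiOH) at equivalence = 0.007146/0.3675 = 0.01944 L.
At equivalence all the acid is converted to CH3COO-; total volume = 0.01846 + 0.01944 = 0.03790 L, so [CH3COO-] = 0.007146/0.03790 = 0.1885 M.
Kb = Kw/Ka = 1.0e-14 / 1.8 x 10^-5 = 5.56e-10.
[OH^-] = sqrt(Kb x [CH3COO-]) = sqrt(5.56e-10 x 0.1885) = 1.02e-5 M.
pOH = 4.99, so pH = 14.00 - 4.99 = 9.01.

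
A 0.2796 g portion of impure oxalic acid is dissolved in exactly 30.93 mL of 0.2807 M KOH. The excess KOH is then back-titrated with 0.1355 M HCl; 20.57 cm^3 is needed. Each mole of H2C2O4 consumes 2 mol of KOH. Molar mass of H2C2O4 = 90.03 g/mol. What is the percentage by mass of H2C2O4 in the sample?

Total n(KOH) added = 0.2807 x 0.03093 = 0.008682 mol.
n(HCl) used = 0.1355 x 0.02057 = 0.002787 mol, which equals the excess n(KOH).
So n(KOH) consumed by the sample = 0.008682 - 0.002787 = 0.005895 mol.
n(H2C2O4) = 0.005895 / 2 = 0.002947 mol.
mass H2C2O4 = 0.002947 x 90.03 = 0.2654 g, so %H2C2O4 = 0.2654/0.2796 x 100 = 94.9%.

94.9%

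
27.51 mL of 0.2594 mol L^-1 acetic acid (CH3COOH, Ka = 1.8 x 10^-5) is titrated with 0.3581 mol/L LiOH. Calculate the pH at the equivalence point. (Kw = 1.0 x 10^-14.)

n(CH3COOH) = 0.2594 x 0.02751 = 0.007136 mol; V(LiOH) at equivalence = 0.007136/0.3581 = 0.01993 L.
At equivalence all the acid is converted to CH3COO-; total volume = 0.02751 + 0.01993 = 0.04744 L, so [CH3COO-] = 0.007136/0.04744 = 0.1504 M.
Kb = Kw/Ka = 1.0e-14 / 1.8 x 10^-5 = 5.56e-10.
[OH^-] = sqrt(Kb x [CH3COO-]) = sqrt(5.56e-10 x 0.1504) = 9.14e-6 M.
pOH = 5.04, so pH = 14.00 - 5.04 = 8.96.

8.96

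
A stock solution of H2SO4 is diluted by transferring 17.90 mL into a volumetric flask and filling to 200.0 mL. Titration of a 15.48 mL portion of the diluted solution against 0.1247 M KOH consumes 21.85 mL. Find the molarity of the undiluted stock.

0.983 M

n(KOH) = 0.1247 x 0.02185 = 0.002725 mol.
n(H2SO4) in the aliquot = 0.002725 x 1/2 = 0.001362 mol.
[diluted H2SO4] = 0.001362 / 0.01548 = 0.08801 M.
Dilution factor = 200.0/17.90 = 11.17, so [stock] = 0.08801 x 11.17 = 0.983 M.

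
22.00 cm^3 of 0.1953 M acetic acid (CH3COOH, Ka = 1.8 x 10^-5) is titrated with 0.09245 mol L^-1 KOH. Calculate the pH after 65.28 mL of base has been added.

12.30

n(acid) = 0.1953 x 0.02200 = 0.004297 mol; n(KOH) added = 0.09245 x 0.06528 = 0.006035 mol.
Base is in excess by 0.006035 - 0.004297 = 0.001739 mol in a total volume of 0.08728 L.
[OH^-] = 0.001739/0.08728 = 0.01992 M, so pOH = 1.70 and pH = 14.00 - 1.70 = 12.30.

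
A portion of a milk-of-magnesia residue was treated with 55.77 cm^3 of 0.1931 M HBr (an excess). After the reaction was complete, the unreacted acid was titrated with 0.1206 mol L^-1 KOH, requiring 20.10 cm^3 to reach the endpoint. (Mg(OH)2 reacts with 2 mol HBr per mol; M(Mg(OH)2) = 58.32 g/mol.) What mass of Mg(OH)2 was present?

Total n(HBr) added = 0.1931 x 0.05577 = 0.01077 mol.
n(KOH) used = 0.1206 x 0.02010 = 0.002424 mol, which equals the excess n(HBr).
So n(HBr) consumed by the sample = 0.01077 - 0.002424 = 0.008345 mol.
n(Mg(OH)2) = 0.008345 / 2 = 0.004173 mol.
mass = 0.004173 mol x 58.32 g/mol = 0.243 g.

0.243 g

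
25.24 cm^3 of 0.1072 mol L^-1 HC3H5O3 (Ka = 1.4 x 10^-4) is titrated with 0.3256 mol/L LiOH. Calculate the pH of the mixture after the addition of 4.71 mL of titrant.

3.97

Initial n(HC3H5O3) = 0.1072 x 0.02524 = 0.002706 mol.
n(LiOH) added = 0.3256 x 0.004710 = 0.001534 mol, converting that many moles of HC3H5O3 to C3H5O3-.
Remaining n(HC3H5O3) = 0.001172 mol; n(C3H5O3-) = 0.001534 mol.
By Henderson-Hasselbalch, pH = pKa + log([A^-]/[HA]) = 3.85 + log(0.001534/0.001172) = 3.85 + (+0.12) = 3.97.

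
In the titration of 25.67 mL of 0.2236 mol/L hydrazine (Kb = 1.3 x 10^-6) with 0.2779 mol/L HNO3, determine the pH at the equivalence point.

4.51

n(N2H4) = 0.2236 x 0.02567 = 0.005740 mol; V(HNO3) at equivalence = 0.005740/0.2779 = 0.02065 L.
At equivalence the base is fully converted to N2H5+; total volume = 0.04632 L, so [N2H5+] = 0.005740/0.04632 = 0.1239 M.
Ka(N2H5+) = Kw/Kb = 1.0e-14 / 1.3 x 10^-6 = 7.69e-9.
[H^+] = sqrt(Ka x [N2H5+]) = sqrt(7.69e-9 x 0.1239) = 3.09e-5 M.
pH = -log(3.09e-5) = 4.51.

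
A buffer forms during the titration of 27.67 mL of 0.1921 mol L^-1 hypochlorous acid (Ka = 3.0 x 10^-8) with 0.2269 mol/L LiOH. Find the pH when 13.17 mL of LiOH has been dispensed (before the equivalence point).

Initial n(HClO) = 0.1921 x 0.02767 = 0.005315 mol.
n(LiOH) added = 0.2269 x 0.01317 = 0.002988 mol, converting that many moles of HClO to ClO-.
Remaining n(HClO) = 0.002327 mol; n(ClO-) = 0.002988 mol.
By Henderson-Hasselbalch, pH = pKa + log([A^-]/[HA]) = 7.52 + log(0.002988/0.002327) = 7.52 + (+0.11) = 7.63.

7.63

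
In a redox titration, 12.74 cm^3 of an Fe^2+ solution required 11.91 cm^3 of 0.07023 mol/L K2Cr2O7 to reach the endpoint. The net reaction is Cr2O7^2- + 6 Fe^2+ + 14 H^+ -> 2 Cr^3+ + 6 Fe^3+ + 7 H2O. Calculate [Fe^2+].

0.394 M

n(K2Cr2O7) = 0.07023 x 0.01191 = 0.0008364 mol.
From the balanced equation, 1 mol K2Cr2O7 reacts with 6 mol Fe^2+, so n(Fe^2+) = 0.0008364 x 6/1 = 0.005019 mol.
[Fe^2+] = 0.005019 / 0.01274 L = 0.394 M.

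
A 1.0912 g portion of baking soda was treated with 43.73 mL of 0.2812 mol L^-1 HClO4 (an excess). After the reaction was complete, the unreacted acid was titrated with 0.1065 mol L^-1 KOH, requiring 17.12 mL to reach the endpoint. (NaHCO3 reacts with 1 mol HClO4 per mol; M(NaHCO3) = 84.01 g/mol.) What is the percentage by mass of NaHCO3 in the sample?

80.6%

Total n(HClO4) added = 0.2812 x 0.04373 = 0.01230 mol.
n(KOH) used = 0.1065 x 0.01712 = 0.001823 mol, which equals the excess n(HClO4).
So n(HClO4) consumed by the sample = 0.01230 - 0.001823 = 0.01047 mol.
n(NaHCO3) = 0.01047 / 1 = 0.01047 mol.
mass NaHCO3 = 0.01047 x 84.01 = 0.8799 g, so %NaHCO3 = 0.8799/1.0912 x 100 = 80.6%.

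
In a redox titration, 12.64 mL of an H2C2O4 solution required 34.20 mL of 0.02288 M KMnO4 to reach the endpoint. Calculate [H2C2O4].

n(KMnO4) = 0.02288 x 0.03420 = 0.0007825 mol.
From the balanced equation, 2 mol KMnO4 reacts with 5 mol H2C2O4, so n(H2C2O4) = 0.0007825 x 5/2 = 0.001956 mol.
[H2C2O4] = 0.001956 / 0.01264 L = 0.155 M.

0.155 M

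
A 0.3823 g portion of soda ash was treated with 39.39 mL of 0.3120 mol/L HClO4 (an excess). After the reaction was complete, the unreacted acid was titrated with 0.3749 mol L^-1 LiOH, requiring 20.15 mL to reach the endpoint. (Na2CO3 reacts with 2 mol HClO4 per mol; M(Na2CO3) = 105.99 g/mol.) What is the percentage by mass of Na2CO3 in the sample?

Total n(HClO4) added = 0.3120 x 0.03939 = 0.01229 mol.
n(LiOH) used = 0.3749 x 0.02015 = 0.007554 mol, which equals the excess n(HClO4).
So n(HClO4) consumed by the sample = 0.01229 - 0.007554 = 0.004735 mol.
n(Na2CO3) = 0.004735 / 2 = 0.002368 mol.
mass Na2CO3 = 0.002368 x 105.99 = 0.2510 g, so %Na2CO3 = 0.2510/0.3823 x 100 = 65.6%.

65.6%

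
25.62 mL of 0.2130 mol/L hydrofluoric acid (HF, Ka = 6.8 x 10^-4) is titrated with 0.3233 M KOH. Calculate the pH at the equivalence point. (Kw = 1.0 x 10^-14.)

8.14

n(HF) = 0.2130 x 0.02562 = 0.005457 mol; V(KOH) at equivalence = 0.005457/0.3233 = 0.01688 L.
At equivalence all the acid is converted to F-; total volume = 0.02562 + 0.01688 = 0.04250 L, so [F-] = 0.005457/0.04250 = 0.1284 M.
Kb = Kw/Ka = 1.0e-14 / 6.8 x 10^-4 = 1.47e-11.
[OH^-] = sqrt(Kb x [F-]) = sqrt(1.47e-11 x 0.1284) = 1.37e-6 M.
pOH = 5.86, so pH = 14.00 - 5.86 = 8.14.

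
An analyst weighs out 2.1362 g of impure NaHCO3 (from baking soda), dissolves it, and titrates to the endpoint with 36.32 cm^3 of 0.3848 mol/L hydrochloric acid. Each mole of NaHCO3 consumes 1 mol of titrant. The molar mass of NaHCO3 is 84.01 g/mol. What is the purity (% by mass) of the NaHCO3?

55.0%

n(HCl) = 0.3848 x 0.03632 = 0.01398 mol.
n(NaHCO3) = 0.01398 / 1 = 0.01398 mol.
mass of NaHCO3 = 0.01398 x 84.01 = 1.174 g.
% purity = 1.174 / 2.1362 x 100 = 55.0%.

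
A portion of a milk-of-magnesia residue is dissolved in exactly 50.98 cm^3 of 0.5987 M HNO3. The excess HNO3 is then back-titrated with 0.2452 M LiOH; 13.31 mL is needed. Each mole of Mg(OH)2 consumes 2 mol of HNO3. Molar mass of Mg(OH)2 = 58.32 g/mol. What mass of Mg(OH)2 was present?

0.795 g

Total n(HNO3) added = 0.5987 x 0.05098 = 0.03052 mol.
n(LiOH) used = 0.2452 x 0.01331 = 0.003264 mol, which equals the excess n(HNO3).
So n(HNO3) consumed by the sample = 0.03052 - 0.003264 = 0.02726 mol.
n(Mg(OH)2) = 0.02726 / 2 = 0.01363 mol.
mass = 0.01363 mol x 58.32 g/mol = 0.795 g.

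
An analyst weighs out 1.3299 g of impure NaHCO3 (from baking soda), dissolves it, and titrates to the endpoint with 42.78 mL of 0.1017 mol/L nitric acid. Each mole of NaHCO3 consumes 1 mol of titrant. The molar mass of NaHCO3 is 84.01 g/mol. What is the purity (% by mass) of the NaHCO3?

n(HNO3) = 0.1017 x 0.04278 = 0.004351 mol.
n(NaHCO3) = 0.004351 / 1 = 0.004351 mol.
mass of NaHCO3 = 0.004351 x 84.01 = 0.3655 g.
% purity = 0.3655 / 1.3299 x 100 = 27.5%.

27.5%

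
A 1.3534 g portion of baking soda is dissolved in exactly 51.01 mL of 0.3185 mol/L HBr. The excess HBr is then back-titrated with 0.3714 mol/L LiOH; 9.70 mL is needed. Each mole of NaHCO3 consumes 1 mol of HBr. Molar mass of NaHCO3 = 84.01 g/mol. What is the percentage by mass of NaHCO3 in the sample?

78.5%

Total n(HBr) added = 0.3185 x 0.05101 = 0.01625 mol.
n(LiOH) used = 0.3714 x 0.009700 = 0.003603 mol, which equals the excess n(HBr).
So n(HBr) consumed by the sample = 0.01625 - 0.003603 = 0.01264 mol.
n(NaHCO3) = 0.01264 / 1 = 0.01264 mol.
mass NaHCO3 = 0.01264 x 84.01 = 1.062 g, so %NaHCO3 = 1.062/1.3534 x 100 = 78.5%.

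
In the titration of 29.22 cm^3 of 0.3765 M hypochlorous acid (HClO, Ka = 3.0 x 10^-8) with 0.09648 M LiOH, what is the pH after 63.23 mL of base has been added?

Initial n(HClO) = 0.3765 x 0.02922 = 0.01100 mol.
n(LiOH) added = 0.09648 x 0.06323 = 0.006100 mol, converting that many moles of HClO to ClO-.
Remaining n(HClO) = 0.004901 mol; n(ClO-) = 0.006100 mol.
By Henderson-Hasselbalch, pH = pKa + log([A^-]/[HA]) = 7.52 + log(0.006100/0.004901) = 7.52 + (+0.10) = 7.62.

7.62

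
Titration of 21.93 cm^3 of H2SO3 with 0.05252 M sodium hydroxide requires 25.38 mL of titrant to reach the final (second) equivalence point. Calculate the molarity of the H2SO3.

n(NaOH) = 0.05252 x 0.02538 = 0.001333 mol.
At the final (second) equivalence point, 2 mol OH^- react per mol H2SO3, so n(H2SO3) = 0.001333 / 2 = 0.0006665 mol.
[H2SO3] = 0.0006665 / 0.02193 L = 0.0304 M.

0.0304 M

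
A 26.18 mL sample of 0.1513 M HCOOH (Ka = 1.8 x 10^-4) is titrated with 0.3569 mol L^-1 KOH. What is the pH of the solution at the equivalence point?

8.39

n(HCOOH) = 0.1513 x 0.02618 = 0.003961 mol; V(KOH) at equivalence = 0.003961/0.3569 = 0.01110 L.
At equivalence all the acid is converted to HCOO-; total volume = 0.02618 + 0.01110 = 0.03728 L, so [HCOO-] = 0.003961/0.03728 = 0.1063 M.
Kb = Kw/Ka = 1.0e-14 / 1.8 x 10^-4 = 5.56e-11.
[OH^-] = sqrt(Kb x [HCOO-]) = sqrt(5.56e-11 x 0.1063) = 2.43e-6 M.
pOH = 5.61, so pH = 14.00 - 5.61 = 8.39.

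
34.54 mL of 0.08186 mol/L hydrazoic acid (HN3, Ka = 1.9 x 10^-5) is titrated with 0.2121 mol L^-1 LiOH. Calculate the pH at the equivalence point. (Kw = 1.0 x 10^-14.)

8.75

n(HN3) = 0.08186 x 0.03454 = 0.002827 mol; V(LiOH) at equivalence = 0.002827/0.2121 = 0.01333 L.
At equivalence all the acid is converted to N3-; total volume = 0.03454 + 0.01333 = 0.04787 L, so [N3-] = 0.002827/0.04787 = 0.05906 M.
Kb = Kw/Ka = 1.0e-14 / 1.9 x 10^-5 = 5.26e-10.
[OH^-] = sqrt(Kb x [N3-]) = sqrt(5.26e-10 x 0.05906) = 5.58e-6 M.
pOH = 5.25, so pH = 14.00 - 5.25 = 8.75.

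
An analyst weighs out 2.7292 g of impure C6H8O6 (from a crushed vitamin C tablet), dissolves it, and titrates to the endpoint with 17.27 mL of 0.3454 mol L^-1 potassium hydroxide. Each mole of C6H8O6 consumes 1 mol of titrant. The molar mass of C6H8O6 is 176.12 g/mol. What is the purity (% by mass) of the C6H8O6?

38.5%

n(KOH) = 0.3454 x 0.01727 = 0.005965 mol.
n(C6H8O6) = 0.005965 / 1 = 0.005965 mol.
mass of C6H8O6 = 0.005965 x 176.12 = 1.051 g.
% purity = 1.051 / 2.7292 x 100 = 38.5%.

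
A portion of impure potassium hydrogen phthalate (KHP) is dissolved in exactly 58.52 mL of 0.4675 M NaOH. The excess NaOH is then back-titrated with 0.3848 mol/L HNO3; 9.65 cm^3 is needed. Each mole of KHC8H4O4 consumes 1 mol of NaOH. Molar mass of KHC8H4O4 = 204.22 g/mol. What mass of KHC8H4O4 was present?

Total n(NaOH) added = 0.4675 x 0.05852 = 0.02736 mol.
n(HNO3) used = 0.3848 x 0.009650 = 0.003713 mol, which equals the excess n(NaOH).
So n(NaOH) consumed by the sample = 0.02736 - 0.003713 = 0.02364 mol.
n(KHC8H4O4) = 0.02364 / 1 = 0.02364 mol.
mass = 0.02364 mol x 204.22 g/mol = 4.83 g.

4.83 g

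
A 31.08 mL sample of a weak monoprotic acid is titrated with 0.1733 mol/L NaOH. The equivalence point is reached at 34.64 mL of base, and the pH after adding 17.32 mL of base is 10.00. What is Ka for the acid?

17.32 mL is half of the equivalence volume, so this is the half-equivalence point where [HA] = [A^-].
At half-equivalence pH = pKa, so pKa = 10.00.
Ka = 10^(-10.00) = 1.0 x 10^-10.

1.0 x 10^-10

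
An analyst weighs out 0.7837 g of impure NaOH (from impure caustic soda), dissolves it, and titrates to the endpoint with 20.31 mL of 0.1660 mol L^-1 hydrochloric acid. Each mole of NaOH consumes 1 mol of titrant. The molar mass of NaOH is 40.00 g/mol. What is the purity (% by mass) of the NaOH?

n(HCl) = 0.1660 x 0.02031 = 0.003371 mol.
n(NaOH) = 0.003371 / 1 = 0.003371 mol.
mass of NaOH = 0.003371 x 40.00 = 0.1349 g.
% purity = 0.1349 / 0.7837 x 100 = 17.2%.

17.2%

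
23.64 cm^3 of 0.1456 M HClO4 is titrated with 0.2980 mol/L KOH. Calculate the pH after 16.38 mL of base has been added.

n(acid) = 0.1456 x 0.02364 = 0.003442 mol; n(KOH) added = 0.2980 x 0.01638 = 0.004881 mol.
Base is in excess by 0.004881 - 0.003442 = 0.001439 mol in a total volume of 0.04002 L.
[OH^-] = 0.001439/0.04002 = 0.03596 M, so pOH = 1.44 and pH = 14.00 - 1.44 = 12.56.

12.56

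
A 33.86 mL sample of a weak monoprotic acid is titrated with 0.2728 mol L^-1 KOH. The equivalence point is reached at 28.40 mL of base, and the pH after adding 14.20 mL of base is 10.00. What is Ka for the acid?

1.0 x 10^-10

14.20 mL is half of the equivalence volume, so this is the half-equivalence point where [HA] = [A^-].
At half-equivalence pH = pKa, so pKa = 10.00.
Ka = 10^(-10.00) = 1.0 x 10^-10.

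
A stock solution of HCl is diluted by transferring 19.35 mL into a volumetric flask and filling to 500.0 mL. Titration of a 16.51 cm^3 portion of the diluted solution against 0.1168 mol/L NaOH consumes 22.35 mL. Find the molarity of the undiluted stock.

n(NaOH) = 0.1168 x 0.02235 = 0.002610 mol.
n(HCl) in the aliquot = 0.002610 mol.
[diluted HCl] = 0.002610 / 0.01651 = 0.1581 M.
Dilution factor = 500.0/19.35 = 25.84, so [stock] = 0.1581 x 25.84 = 4.09 M.

4.09 M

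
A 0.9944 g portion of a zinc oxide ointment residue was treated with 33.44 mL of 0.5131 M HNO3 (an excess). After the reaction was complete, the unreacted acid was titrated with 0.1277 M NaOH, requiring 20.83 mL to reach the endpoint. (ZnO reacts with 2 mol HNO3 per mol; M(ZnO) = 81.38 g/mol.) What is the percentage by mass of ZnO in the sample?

59.3%

Total n(HNO3) added = 0.5131 x 0.03344 = 0.01716 mol.
n(NaOH) used = 0.1277 x 0.02083 = 0.002660 mol, which equals the excess n(HNO3).
So n(HNO3) consumed by the sample = 0.01716 - 0.002660 = 0.01450 mol.
n(ZnO) = 0.01450 / 2 = 0.007249 mol.
mass ZnO = 0.007249 x 81.38 = 0.5899 g, so %ZnO = 0.5899/0.9944 x 100 = 59.3%.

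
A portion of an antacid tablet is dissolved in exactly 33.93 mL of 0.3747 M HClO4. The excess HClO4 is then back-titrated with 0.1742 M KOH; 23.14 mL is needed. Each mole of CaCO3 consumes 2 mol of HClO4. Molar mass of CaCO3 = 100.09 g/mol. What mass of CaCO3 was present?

Total n(HClO4) added = 0.3747 x 0.03393 = 0.01271 mol.
n(KOH) used = 0.1742 x 0.02314 = 0.004031 mol, which equals the excess n(HClO4).
So n(HClO4) consumed by the sample = 0.01271 - 0.004031 = 0.008683 mol.
n(CaCO3) = 0.008683 / 2 = 0.004341 mol.
mass = 0.004341 mol x 100.09 g/mol = 0.435 g.

0.435 g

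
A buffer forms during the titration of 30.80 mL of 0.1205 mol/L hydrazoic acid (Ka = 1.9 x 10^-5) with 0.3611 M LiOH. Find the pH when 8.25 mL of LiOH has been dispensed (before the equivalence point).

5.33

Initial n(HN3) = 0.1205 x 0.03080 = 0.003711 mol.
n(LiOH) added = 0.3611 x 0.008250 = 0.002979 mol, converting that many moles of HN3 to N3-.
Remaining n(HN3) = 0.0007323 mol; n(N3-) = 0.002979 mol.
By Henderson-Hasselbalch, pH = pKa + log([A^-]/[HA]) = 4.72 + log(0.002979/0.0007323) = 4.72 + (+0.61) = 5.33.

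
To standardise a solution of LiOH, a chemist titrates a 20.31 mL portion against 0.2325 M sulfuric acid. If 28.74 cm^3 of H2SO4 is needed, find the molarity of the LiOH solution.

n(H2SO4) delivered = 0.2325 x 0.02874 = 0.006682 mol.
The reaction is 2 LiOH + 1 H2SO4, so n(LiOH) = 0.006682 x 2/1 = 0.01336 mol.
[LiOH] = 0.01336 mol / 0.02031 L = 0.658 M.

0.658 M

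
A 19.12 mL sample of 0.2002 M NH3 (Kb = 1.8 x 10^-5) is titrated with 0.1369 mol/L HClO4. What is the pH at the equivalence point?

n(NH3) = 0.2002 x 0.01912 = 0.003828 mol; V(HClO4) at equivalence = 0.003828/0.1369 = 0.02796 L.
At equivalence the base is fully converted to NH4+; total volume = 0.04708 L, so [NH4+] = 0.003828/0.04708 = 0.08130 M.
Ka(NH4+) = Kw/Kb = 1.0e-14 / 1.8 x 10^-5 = 5.56e-10.
[H^+] = sqrt(Ka x [NH4+]) = sqrt(5.56e-10 x 0.08130) = 6.72e-6 M.
pH = -log(6.72e-6) = 5.17.

5.17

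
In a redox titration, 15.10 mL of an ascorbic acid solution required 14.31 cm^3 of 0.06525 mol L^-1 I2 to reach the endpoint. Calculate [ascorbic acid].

n(I2) = 0.06525 x 0.01431 = 0.0009337 mol.
From the balanced equation, 1 mol I2 reacts with 1 mol ascorbic acid, so n(ascorbic acid) = 0.0009337 x 1/1 = 0.0009337 mol.
[ascorbic acid] = 0.0009337 / 0.01510 L = 0.0618 M.

0.0618 M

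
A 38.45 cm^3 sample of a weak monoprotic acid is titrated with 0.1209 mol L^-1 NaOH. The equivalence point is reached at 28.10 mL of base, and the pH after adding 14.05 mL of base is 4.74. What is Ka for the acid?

1.8 x 10^-5

14.05 mL is half of the equivalence volume, so this is the half-equivalence point where [HA] = [A^-].
At half-equivalence pH = pKa, so pKa = 4.74.
Ka = 10^(-4.74) = 1.8 x 10^-5.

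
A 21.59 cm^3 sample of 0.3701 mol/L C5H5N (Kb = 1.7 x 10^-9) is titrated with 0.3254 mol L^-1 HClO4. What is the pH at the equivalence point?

3.00

n(C5H5N) = 0.3701 x 0.02159 = 0.007990 mol; V(HClO4) at equivalence = 0.007990/0.3254 = 0.02456 L.
At equivalence the base is fully converted to C5H5NH+; total volume = 0.04615 L, so [C5H5NH+] = 0.007990/0.04615 = 0.1732 M.
Ka(C5H5NH+) = Kw/Kb = 1.0e-14 / 1.7 x 10^-9 = 5.88e-6.
[H^+] = sqrt(Ka x [C5H5NH+]) = sqrt(5.88e-6 x 0.1732) = 0.00101 M.
pH = -log(0.00101) = 3.00.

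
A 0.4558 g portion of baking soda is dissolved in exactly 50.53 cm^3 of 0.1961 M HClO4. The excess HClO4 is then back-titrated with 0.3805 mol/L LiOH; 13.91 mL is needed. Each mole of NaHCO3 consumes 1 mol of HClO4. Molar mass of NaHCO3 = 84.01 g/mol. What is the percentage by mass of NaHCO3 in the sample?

85.1%

Total n(HClO4) added = 0.1961 x 0.05053 = 0.009909 mol.
n(LiOH) used = 0.3805 x 0.01391 = 0.005293 mol, which equals the excess n(HClO4).
So n(HClO4) consumed by the sample = 0.009909 - 0.005293 = 0.004616 mol.
n(NaHCO3) = 0.004616 / 1 = 0.004616 mol.
mass NaHCO3 = 0.004616 x 84.01 = 0.3878 g, so %NaHCO3 = 0.3878/0.4558 x 100 = 85.1%.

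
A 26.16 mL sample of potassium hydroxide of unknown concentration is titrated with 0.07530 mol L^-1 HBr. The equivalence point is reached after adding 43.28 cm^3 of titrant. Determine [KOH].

0.125 M

n(HBr) delivered = 0.07530 x 0.04328 = 0.003259 mol.
For a 1:1 reaction, n(KOH) = 0.003259 mol.
[KOH] = 0.003259 mol / 0.02616 L = 0.125 M.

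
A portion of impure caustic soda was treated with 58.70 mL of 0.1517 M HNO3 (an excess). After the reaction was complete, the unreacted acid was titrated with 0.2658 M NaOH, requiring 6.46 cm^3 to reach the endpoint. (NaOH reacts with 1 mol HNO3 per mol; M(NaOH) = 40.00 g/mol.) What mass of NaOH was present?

0.288 g

Total n(HNO3) added = 0.1517 x 0.05870 = 0.008905 mol.
n(NaOH) used = 0.2658 x 0.006460 = 0.001717 mol, which equals the excess n(HNO3).
So n(HNO3) consumed by the sample = 0.008905 - 0.001717 = 0.007188 mol.
n(NaOH) = 0.007188 / 1 = 0.007188 mol.
mass = 0.007188 mol x 40.00 g/mol = 0.288 g.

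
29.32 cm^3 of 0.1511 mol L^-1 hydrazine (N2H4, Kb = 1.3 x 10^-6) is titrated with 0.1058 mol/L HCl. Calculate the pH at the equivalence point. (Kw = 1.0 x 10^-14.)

n(N2H4) = 0.1511 x 0.02932 = 0.004430 mol; V(HCl) at equivalence = 0.004430/0.1058 = 0.04187 L.
At equivalence the base is fully converted to N2H5+; total volume = 0.07119 L, so [N2H5+] = 0.004430/0.07119 = 0.06223 M.
Ka(N2H5+) = Kw/Kb = 1.0e-14 / 1.3 x 10^-6 = 7.69e-9.
[H^+] = sqrt(Ka x [N2H5+]) = sqrt(7.69e-9 x 0.06223) = 2.19e-5 M.
pH = -log(2.19e-5) = 4.66.

4.66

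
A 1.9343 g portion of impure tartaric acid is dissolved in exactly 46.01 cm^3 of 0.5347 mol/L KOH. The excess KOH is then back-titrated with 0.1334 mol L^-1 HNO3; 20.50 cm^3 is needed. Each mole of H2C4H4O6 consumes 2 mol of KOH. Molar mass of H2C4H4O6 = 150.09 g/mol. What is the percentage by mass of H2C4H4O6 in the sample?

84.8%

Total n(KOH) added = 0.5347 x 0.04601 = 0.02460 mol.
n(HNO3) used = 0.1334 x 0.02050 = 0.002735 mol, which equals the excess n(KOH).
So n(KOH) consumed by the sample = 0.02460 - 0.002735 = 0.02187 mol.
n(H2C4H4O6) = 0.02187 / 2 = 0.01093 mol.
mass H2C4H4O6 = 0.01093 x 150.09 = 1.641 g, so %H2C4H4O6 = 1.641/1.9343 x 100 = 84.8%.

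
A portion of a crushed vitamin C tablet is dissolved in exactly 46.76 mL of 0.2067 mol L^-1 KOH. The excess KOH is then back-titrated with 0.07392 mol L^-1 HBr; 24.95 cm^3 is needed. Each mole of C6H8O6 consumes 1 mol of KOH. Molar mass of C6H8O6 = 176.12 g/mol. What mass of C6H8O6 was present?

1.38 g

Total n(KOH) added = 0.2067 x 0.04676 = 0.009665 mol.
n(HBr) used = 0.07392 x 0.02495 = 0.001844 mol, which equals the excess n(KOH).
So n(KOH) consumed by the sample = 0.009665 - 0.001844 = 0.007821 mol.
n(C6H8O6) = 0.007821 / 1 = 0.007821 mol.
mass = 0.007821 mol x 176.12 g/mol = 1.38 g.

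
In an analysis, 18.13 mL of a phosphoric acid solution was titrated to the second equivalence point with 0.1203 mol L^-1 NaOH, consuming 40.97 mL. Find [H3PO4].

0.136 M

n(NaOH) = 0.1203 x 0.04097 = 0.004929 mol.
At the second equivalence point, 2 mol OH^- react per mol H3PO4, so n(H3PO4) = 0.004929 / 2 = 0.002464 mol.
[H3PO4] = 0.002464 / 0.01813 L = 0.136 M.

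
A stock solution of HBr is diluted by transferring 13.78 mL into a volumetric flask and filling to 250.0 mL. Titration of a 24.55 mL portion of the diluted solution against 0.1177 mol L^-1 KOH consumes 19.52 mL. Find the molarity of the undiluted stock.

n(KOH) = 0.1177 x 0.01952 = 0.002298 mol.
n(HBr) in the aliquot = 0.002298 mol.
[diluted HBr] = 0.002298 / 0.02455 = 0.09358 M.
Dilution factor = 250.0/13.78 = 18.14, so [stock] = 0.09358 x 18.14 = 1.70 M.

1.70 M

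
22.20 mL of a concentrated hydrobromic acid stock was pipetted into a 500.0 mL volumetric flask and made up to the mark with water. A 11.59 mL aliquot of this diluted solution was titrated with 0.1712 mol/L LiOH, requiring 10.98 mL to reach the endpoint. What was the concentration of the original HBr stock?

n(LiOH) = 0.1712 x 0.01098 = 0.001880 mol.
n(HBr) in the aliquot = 0.001880 mol.
[diluted HBr] = 0.001880 / 0.01159 = 0.1622 M.
Dilution factor = 500.0/22.20 = 22.52, so [stock] = 0.1622 x 22.52 = 3.65 M.

3.65 M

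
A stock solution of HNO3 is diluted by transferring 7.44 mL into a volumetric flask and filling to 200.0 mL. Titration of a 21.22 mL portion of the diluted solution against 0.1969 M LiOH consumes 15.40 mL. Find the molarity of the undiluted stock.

n(LiOH) = 0.1969 x 0.01540 = 0.003032 mol.
n(HNO3) in the aliquot = 0.003032 mol.
[diluted HNO3] = 0.003032 / 0.02122 = 0.1429 M.
Dilution factor = 200.0/7.440 = 26.88, so [stock] = 0.1429 x 26.88 = 3.84 M.

3.84 M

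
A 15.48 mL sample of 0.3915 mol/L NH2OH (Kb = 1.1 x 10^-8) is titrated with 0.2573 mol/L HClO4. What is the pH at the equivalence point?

3.43

n(NH2OH) = 0.3915 x 0.01548 = 0.006060 mol; V(HClO4) at equivalence = 0.006060/0.2573 = 0.02355 L.
At equivalence the base is fully converted to NH3OH+; total volume = 0.03903 L, so [NH3OH+] = 0.006060/0.03903 = 0.1553 M.
Ka(NH3OH+) = Kw/Kb = 1.0e-14 / 1.1 x 10^-8 = 9.09e-7.
[H^+] = sqrt(Ka x [NH3OH+]) = sqrt(9.09e-7 x 0.1553) = 0.000376 M.
pH = -log(0.000376) = 3.43.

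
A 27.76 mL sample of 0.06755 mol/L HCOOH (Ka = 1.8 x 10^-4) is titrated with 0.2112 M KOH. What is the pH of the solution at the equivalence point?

n(HCOOH) = 0.06755 x 0.02776 = 0.001875 mol; V(KOH) at equivalence = 0.001875/0.2112 = 0.008879 L.
At equivalence all the acid is converted to HCOO-; total volume = 0.02776 + 0.008879 = 0.03664 L, so [HCOO-] = 0.001875/0.03664 = 0.05118 M.
Kb = Kw/Ka = 1.0e-14 / 1.8 x 10^-4 = 5.56e-11.
[OH^-] = sqrt(Kb x [HCOO-]) = sqrt(5.56e-11 x 0.05118) = 1.69e-6 M.
pOH = 5.77, so pH = 14.00 - 5.77 = 8.23.

8.23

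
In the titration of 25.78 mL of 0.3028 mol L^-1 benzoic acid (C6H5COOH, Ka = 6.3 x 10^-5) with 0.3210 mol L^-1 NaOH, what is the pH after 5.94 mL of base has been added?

3.71

Initial n(C6H5COOH) = 0.3028 x 0.02578 = 0.007806 mol.
n(NaOH) added = 0.3210 x 0.005940 = 0.001907 mol, converting that many moles of C6H5COOH to C6H5COO-.
Remaining n(C6H5COOH) = 0.005899 mol; n(C6H5COO-) = 0.001907 mol.
By Henderson-Hasselbalch, pH = pKa + log([A^-]/[HA]) = 4.20 + log(0.001907/0.005899) = 4.20 + (-0.49) = 3.71.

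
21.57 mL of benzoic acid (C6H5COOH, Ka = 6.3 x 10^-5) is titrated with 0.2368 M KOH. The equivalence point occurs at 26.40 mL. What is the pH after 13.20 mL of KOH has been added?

13.20 mL is exactly half the equivalence volume (26.40/2), i.e. the half-equivalence point.
There, n(HA) = n(A^-), so pH = pKa = -log(6.3 x 10^-5) = 4.20.

4.20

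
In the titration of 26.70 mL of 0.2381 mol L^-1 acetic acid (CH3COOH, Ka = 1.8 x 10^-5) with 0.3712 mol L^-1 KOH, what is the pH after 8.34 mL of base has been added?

4.72

Initial n(CH3COOH) = 0.2381 x 0.02670 = 0.006357 mol.
n(KOH) added = 0.3712 x 0.008340 = 0.003096 mol, converting that many moles of CH3COOH to CH3COO-.
Remaining n(CH3COOH) = 0.003261 mol; n(CH3COO-) = 0.003096 mol.
By Henderson-Hasselbalch, pH = pKa + log([A^-]/[HA]) = 4.74 + log(0.003096/0.003261) = 4.74 + (-0.02) = 4.72.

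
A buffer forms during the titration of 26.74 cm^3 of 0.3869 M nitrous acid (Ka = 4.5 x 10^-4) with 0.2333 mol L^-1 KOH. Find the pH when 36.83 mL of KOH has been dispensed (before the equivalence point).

4.04

Initial n(HNO2) = 0.3869 x 0.02674 = 0.01035 mol.
n(KOH) added = 0.2333 x 0.03683 = 0.008592 mol, converting that many moles of HNO2 to NO2-.
Remaining n(HNO2) = 0.001753 mol; n(NO2-) = 0.008592 mol.
By Henderson-Hasselbalch, pH = pKa + log([A^-]/[HA]) = 3.35 + log(0.008592/0.001753) = 3.35 + (+0.69) = 4.04.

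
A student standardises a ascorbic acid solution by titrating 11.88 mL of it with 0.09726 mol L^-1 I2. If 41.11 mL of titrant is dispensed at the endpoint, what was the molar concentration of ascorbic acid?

n(I2) = 0.09726 x 0.04111 = 0.003998 mol.
From the balanced equation, 1 mol I2 reacts with 1 mol ascorbic acid, so n(ascorbic acid) = 0.003998 x 1/1 = 0.003998 mol.
[ascorbic acid] = 0.003998 / 0.01188 L = 0.337 M.

0.337 M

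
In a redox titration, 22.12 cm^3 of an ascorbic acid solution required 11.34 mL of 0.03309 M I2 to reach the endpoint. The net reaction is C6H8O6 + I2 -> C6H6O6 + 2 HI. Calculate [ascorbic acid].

n(I2) = 0.03309 x 0.01134 = 0.0003752 mol.
From the balanced equation, 1 mol I2 reacts with 1 mol ascorbic acid, so n(ascorbic acid) = 0.0003752 x 1/1 = 0.0003752 mol.
[ascorbic acid] = 0.0003752 / 0.02212 L = 0.0170 M.

0.0170 M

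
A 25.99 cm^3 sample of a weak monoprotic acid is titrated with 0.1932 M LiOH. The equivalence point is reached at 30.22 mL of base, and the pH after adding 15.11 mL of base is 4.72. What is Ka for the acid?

15.11 mL is half of the equivalence volume, so this is the half-equivalence point where [HA] = [A^-].
At half-equivalence pH = pKa, so pKa = 4.72.
Ka = 10^(-4.72) = 1.9 x 10^-5.

1.9 x 10^-5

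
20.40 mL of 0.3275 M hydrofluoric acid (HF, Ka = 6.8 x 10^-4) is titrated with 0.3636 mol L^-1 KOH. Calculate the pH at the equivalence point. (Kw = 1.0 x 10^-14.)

n(HF) = 0.3275 x 0.02040 = 0.006681 mol; V(KOH) at equivalence = 0.006681/0.3636 = 0.01837 L.
At equivalence all the acid is converted to F-; total volume = 0.02040 + 0.01837 = 0.03877 L, so [F-] = 0.006681/0.03877 = 0.1723 M.
Kb = Kw/Ka = 1.0e-14 / 6.8 x 10^-4 = 1.47e-11.
[OH^-] = sqrt(Kb x [F-]) = sqrt(1.47e-11 x 0.1723) = 1.59e-6 M.
pOH = 5.80, so pH = 14.00 - 5.80 = 8.20.

8.20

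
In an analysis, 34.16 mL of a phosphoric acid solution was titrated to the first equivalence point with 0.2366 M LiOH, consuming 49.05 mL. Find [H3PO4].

0.340 M

n(LiOH) = 0.2366 x 0.04905 = 0.01161 mol.
At the first equivalence point, 1 mol OH^- react per mol H3PO4, so n(H3PO4) = 0.01161 / 1 = 0.01161 mol.
[H3PO4] = 0.01161 / 0.03416 L = 0.340 M.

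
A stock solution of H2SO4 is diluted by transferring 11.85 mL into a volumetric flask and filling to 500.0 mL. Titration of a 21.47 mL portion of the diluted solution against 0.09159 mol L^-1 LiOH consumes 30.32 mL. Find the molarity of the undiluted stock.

2.73 M

n(LiOH) = 0.09159 x 0.03032 = 0.002777 mol.
n(H2SO4) in the aliquot = 0.002777 x 1/2 = 0.001389 mol.
[diluted H2SO4] = 0.001389 / 0.02147 = 0.06467 M.
Dilution factor = 500.0/11.85 = 42.19, so [stock] = 0.06467 x 42.19 = 2.73 M.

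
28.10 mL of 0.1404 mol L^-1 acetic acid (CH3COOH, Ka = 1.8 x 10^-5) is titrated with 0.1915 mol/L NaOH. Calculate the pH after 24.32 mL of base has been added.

12.13

n(acid) = 0.1404 x 0.02810 = 0.003945 mol; n(NaOH) added = 0.1915 x 0.02432 = 0.004657 mol.
Base is in excess by 0.004657 - 0.003945 = 0.0007120 mol in a total volume of 0.05242 L.
[OH^-] = 0.0007120/0.05242 = 0.01358 M, so pOH = 1.87 and pH = 14.00 - 1.87 = 12.13.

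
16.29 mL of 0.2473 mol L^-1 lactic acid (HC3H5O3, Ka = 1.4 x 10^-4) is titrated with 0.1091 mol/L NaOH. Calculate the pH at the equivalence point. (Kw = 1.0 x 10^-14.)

8.37

n(HC3H5O3) = 0.2473 x 0.01629 = 0.004029 mol; V(NaOH) at equivalence = 0.004029/0.1091 = 0.03692 L.
At equivalence all the acid is converted to C3H5O3-; total volume = 0.01629 + 0.03692 = 0.05321 L, so [C3H5O3-] = 0.004029/0.05321 = 0.07570 M.
Kb = Kw/Ka = 1.0e-14 / 1.4 x 10^-4 = 7.14e-11.
[OH^-] = sqrt(Kb x [C3H5O3-]) = sqrt(7.14e-11 x 0.07570) = 2.33e-6 M.
pOH = 5.63, so pH = 14.00 - 5.63 = 8.37.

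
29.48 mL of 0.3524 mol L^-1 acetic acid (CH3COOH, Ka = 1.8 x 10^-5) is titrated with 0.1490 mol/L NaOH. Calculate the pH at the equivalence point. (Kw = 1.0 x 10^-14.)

8.88

n(CH3COOH) = 0.3524 x 0.02948 = 0.01039 mol; V(NaOH) at equivalence = 0.01039/0.1490 = 0.06972 L.
At equivalence all the acid is converted to CH3COO-; total volume = 0.02948 + 0.06972 = 0.09920 L, so [CH3COO-] = 0.01039/0.09920 = 0.1047 M.
Kb = Kw/Ka = 1.0e-14 / 1.8 x 10^-5 = 5.56e-10.
[OH^-] = sqrt(Kb x [CH3COO-]) = sqrt(5.56e-10 x 0.1047) = 7.63e-6 M.
pOH = 5.12, so pH = 14.00 - 5.12 = 8.88.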